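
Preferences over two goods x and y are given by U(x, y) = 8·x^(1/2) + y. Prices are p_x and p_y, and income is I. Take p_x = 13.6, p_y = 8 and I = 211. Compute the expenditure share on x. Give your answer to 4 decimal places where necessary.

share on x = 0.3568

Set MRS = p_x/p_y: 4·x^(−1/2) = p_x/p_y.
Solve: √x = 4·p_y/p_x, so x*(p_x,p_y) = (4·p_y/p_x)², and y* = (I − p_x·x*)/p_y.
Plugging in: x* = (4·8/13.6)² = 5.5363, y* = 16.9632.
Expenditure on x: 13.6·5.5363 = 75.2941; share = 0.3568.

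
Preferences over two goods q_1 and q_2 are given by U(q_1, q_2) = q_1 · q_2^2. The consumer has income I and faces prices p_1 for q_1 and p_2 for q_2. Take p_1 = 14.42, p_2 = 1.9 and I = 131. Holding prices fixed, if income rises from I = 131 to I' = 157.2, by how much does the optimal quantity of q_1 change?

Δq_1* = 0.6056

MU_q_1/MU_q_2 = (q_2)/(2·q_1); tangency sets this equal to p_1/p_2.
So p_2·q_2 = 2·p_1·q_1; combined with the budget, a share 1/3 of income goes to q_1.
Demand: q_1*(p_1,p_2,I) = 1/3·I/p_1 and q_2* = 2/3·I/p_2.
At p_1=14.42, p_2=1.9, I=131: q_1* = 1/3·131/14.42 = 3.0282.
At I' = 157.2: q_1* = 3.6338. Change: 3.6338 − 3.0282 = 0.6056.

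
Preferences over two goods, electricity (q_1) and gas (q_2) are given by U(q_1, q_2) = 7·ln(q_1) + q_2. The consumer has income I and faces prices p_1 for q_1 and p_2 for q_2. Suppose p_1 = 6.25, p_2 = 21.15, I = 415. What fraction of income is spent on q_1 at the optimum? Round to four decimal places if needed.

share on q_1 = 0.3567

Set MRS = p_1/p_2: (7/q_1)/1 = p_1/p_2.
So q_1*(p_1,p_2) = 7·p_2/p_1, independent of income; and q_2* = (I − 7·p_2)/p_2.
At the given prices: q_1* = 7·21.15/6.25 = 23.688, and q_2* = 12.6217.
Expenditure on q_1: 6.25·23.688 = 148.05; share = 0.3567.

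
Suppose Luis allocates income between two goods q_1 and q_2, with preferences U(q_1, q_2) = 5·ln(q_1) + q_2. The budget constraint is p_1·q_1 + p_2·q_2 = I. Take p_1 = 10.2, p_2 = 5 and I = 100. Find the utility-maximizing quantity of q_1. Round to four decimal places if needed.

Set MRS = p_1/p_2: (5/q_1)/1 = p_1/p_2.
So q_1*(p_1,p_2) = 5·p_2/p_1, independent of income; and q_2* = (I − 5·p_2)/p_2.
At the given prices: q_1* = 5·5/10.2 = 2.451.

q_1* = 2.451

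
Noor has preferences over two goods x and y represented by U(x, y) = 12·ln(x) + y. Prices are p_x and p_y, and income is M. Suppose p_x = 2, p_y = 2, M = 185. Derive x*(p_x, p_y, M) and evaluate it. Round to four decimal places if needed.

Set MRS = p_x/p_y: (12/x)/1 = p_x/p_y.
So x*(p_x,p_y) = 12·p_y/p_x, independent of income; and y* = (M − 12·p_y)/p_y.
At the given prices: x* = 12·2/2 = 12.

x* = 12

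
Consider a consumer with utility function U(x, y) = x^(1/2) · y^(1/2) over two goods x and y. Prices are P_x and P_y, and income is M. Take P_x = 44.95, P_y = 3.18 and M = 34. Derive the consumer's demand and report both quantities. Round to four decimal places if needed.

Tangency: MRS = y/x = P_x/P_y.
Rearranging, P_y·y = P_x·x. Substituting into the budget gives P_x·x·(1 + 1) = M.
Demand: x*(P_x,P_y,M) = 0.5·M/P_x and y* = 0.5·M/P_y.
At P_x=44.95, P_y=3.18, M=34: x* = 0.5·34/44.95 = 0.3782, y* = 5.3459.

x* = 0.3782, y* = 5.3459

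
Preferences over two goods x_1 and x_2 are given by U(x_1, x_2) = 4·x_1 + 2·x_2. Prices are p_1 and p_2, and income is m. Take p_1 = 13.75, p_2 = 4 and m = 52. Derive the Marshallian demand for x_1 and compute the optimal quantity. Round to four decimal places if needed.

x_1* = 0

Perfect substitutes: compare marginal utility per dollar. 4/p_1 vs 2/p_2 → 0.2909 vs 0.5.
x_2 gives more utility per dollar, so spend all income on x_2: x_2* = m/p_2, x_1* = 0.
Numerically: x_1* = 0, x_2* = 13.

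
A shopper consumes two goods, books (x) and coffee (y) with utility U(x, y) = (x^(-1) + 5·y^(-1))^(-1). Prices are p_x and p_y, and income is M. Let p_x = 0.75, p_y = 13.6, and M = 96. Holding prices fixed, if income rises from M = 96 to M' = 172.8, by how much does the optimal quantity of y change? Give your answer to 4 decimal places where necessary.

With the ratio pinned down, the budget gives x* = M/(p_x + p_y·(y/x)) and y* = (y/x)·x*.
Numerically y/x = 0.525105, so x* = 96/(0.75 + 13.6·0.525105) = 12.1651 and y* = 0.525105·12.1651 = 6.388.
At M' = 172.8: y* = 11.4983. Change: 11.4983 − 6.388 = 5.1104.

Δy* = 5.1104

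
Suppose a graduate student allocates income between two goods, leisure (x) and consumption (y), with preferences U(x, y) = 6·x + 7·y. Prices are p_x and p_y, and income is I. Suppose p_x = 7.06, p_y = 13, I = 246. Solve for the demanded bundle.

x* = 34.8442, y* = 0

Linear utility — the consumer picks whichever good has higher MU/price: 6/7.06 = 0.8499 vs 7/13 = 0.5385.
x gives more utility per dollar, so spend all income on x: x* = I/p_x, y* = 0.
Numerically: x* = 34.8442, y* = 0.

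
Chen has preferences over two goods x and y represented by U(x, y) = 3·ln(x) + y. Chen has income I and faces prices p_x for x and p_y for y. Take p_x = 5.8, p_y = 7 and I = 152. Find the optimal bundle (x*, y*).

x* = 3.6207, y* = 18.7143

So x*(p_x,p_y) = 3·p_y/p_x, independent of income; and y* = (I − 3·p_y)/p_y.
At the given prices: x* = 3·7/5.8 = 3.6207, and y* = 18.7143.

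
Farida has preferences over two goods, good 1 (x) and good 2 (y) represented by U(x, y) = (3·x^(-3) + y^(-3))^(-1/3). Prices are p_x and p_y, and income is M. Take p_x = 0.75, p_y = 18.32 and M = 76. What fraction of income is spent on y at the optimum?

MRS = MU_x/MU_y = 3·(y/x)^(4). Set equal to p_x/p_y.
Solve for the ratio: y/x = [(1/3)·p_x/p_y]^(0.25).
Substitute y = (y/x)·x into the budget: x* = M/(p_x + p_y·(y/x)).
Numerically y/x = 0.341786, so x* = 76/(0.75 + 18.32·0.341786) = 10.8393 and y* = 0.341786·10.8393 = 3.7047.
Expenditure on y: 18.32·3.7047 = 67.8705; share = 0.893.

share on y = 0.893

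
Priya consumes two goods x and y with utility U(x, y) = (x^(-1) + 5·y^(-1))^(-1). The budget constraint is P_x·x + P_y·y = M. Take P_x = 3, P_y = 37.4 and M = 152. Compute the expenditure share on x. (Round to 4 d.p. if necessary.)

From the CES first-order condition, (1/5)·(y/x)^(2) = P_x/P_y.
Hence y/x = (5·P_x/P_y)^(1/(2)), i.e. raised to the 0.5 power.
Substitute y = (y/x)·x into the budget: x* = M/(P_x + P_y·(y/x)).
Numerically y/x = 0.6333, so x* = 152/(3 + 37.4·0.6333) = 5.696 and y* = 0.6333·5.696 = 3.6073.
Expenditure on x: 3·5.696 = 17.088; share = 0.1124.

share on x = 0.1124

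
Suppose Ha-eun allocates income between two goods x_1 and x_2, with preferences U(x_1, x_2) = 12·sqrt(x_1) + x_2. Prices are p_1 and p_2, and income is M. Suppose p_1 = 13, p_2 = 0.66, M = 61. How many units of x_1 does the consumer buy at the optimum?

MU_x_1 = 6/√x_1, MU_x_2 = 1. Tangency: 6/√x_1 = p_1/p_2.
Solve: √x_1 = 6·p_2/p_1, so x_1*(p_1,p_2) = (6·p_2/p_1)², and x_2* = (M − p_1·x_1*)/p_2.
Plugging in: x_1* = (6·0.66/13)² = 0.0928.

x_1* = 0.0928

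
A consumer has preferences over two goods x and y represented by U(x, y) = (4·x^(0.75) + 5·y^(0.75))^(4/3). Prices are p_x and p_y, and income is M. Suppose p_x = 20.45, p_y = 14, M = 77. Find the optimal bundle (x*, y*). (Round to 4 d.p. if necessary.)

x* = 0.4374, y* = 4.8611

MU_x ∝ 4·x^(-0.25), MU_y ∝ 5·y^(-0.25), so MRS = (4/5)·(y/x)^(0.25) = p_x/p_y.
Hence y/x = ((5/4)·p_x/p_y)^(1/(0.25)), i.e. raised to the 4 power.
Substitute y = (y/x)·x into the budget: x* = M/(p_x + p_y·(y/x)).
Numerically y/x = 11.114787, so x* = 77/(20.45 + 14·11.114787) = 0.4374 and y* = 11.114787·0.4374 = 4.8611.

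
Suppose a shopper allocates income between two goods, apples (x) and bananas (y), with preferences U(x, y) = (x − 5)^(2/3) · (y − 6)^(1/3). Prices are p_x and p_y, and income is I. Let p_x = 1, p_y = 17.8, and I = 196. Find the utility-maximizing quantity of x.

x* = 61.1333

This is Cobb-Douglas in (x−5, y−6): tangency gives 2/3·p_y·(y−6) = 1/3·p_x·(x−5).
Substituting into the budget: x* = 5 + 2/3·(I − 5·p_x − 6·p_y)/p_x, and y* = 6 + 1/3·(…)/p_y.
Discretionary income = 196 − 5·1 − 6·17.8 = 84.2; x* = 5 + 2/3·84.2/1 = 61.1333.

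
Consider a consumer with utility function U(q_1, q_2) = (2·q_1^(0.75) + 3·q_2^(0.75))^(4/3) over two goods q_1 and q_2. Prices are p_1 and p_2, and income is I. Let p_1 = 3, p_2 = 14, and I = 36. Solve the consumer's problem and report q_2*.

q_2* = 0.122

MU_q_1 ∝ 2·q_1^(-0.25), MU_q_2 ∝ 3·q_2^(-0.25), so MRS = (2/3)·(q_2/q_1)^(0.25) = p_1/p_2.
Solve for the ratio: q_2/q_1 = [(3/2)·p_1/p_2]^(4).
With the ratio pinned down, the budget gives q_1* = I/(p_1 + p_2·(q_2/q_1)) and q_2* = (q_2/q_1)·q_1*.
Numerically q_2/q_1 = 0.010674, so q_1* = 36/(3 + 14·0.010674) = 11.4306 and q_2* = 0.010674·11.4306 = 0.122.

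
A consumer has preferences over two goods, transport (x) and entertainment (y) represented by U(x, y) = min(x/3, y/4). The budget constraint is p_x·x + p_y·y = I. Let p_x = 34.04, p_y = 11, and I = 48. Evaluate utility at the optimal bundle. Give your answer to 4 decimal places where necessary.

V = 0.3285

With perfect complements, no substitution: consume in ratio x:y = 3:4.
Budget: p_x·x + p_y·(4/3)·x = I, so (3·p_x + 4·p_y)·x = 3·I.
Demand: x*(p_x,p_y,I) = 3·I/(3·p_x + 4·p_y), y* = 4·I/(3·p_x + 4·p_y).
Here 3·34.04 + 4·11 = 146.12, giving x* = 0.9855 and y* = 1.314.
Utility at the optimum: U(0.9855, 1.314) = 0.3285.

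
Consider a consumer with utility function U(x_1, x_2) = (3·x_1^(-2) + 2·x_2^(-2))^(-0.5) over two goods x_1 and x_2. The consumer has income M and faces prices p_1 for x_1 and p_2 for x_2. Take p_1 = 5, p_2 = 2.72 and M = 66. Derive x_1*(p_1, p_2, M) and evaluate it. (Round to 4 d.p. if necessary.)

x_1* = 8.3431

MRS = MU_x_1/MU_x_2 = (3/2)·(x_2/x_1)^(3). Set equal to p_1/p_2.
Hence x_2/x_1 = ((2/3)·p_1/p_2)^(1/(3)), i.e. raised to the 1/3 power.
Substitute x_2 = (x_2/x_1)·x_1 into the budget: x_1* = M/(p_1 + p_2·(x_2/x_1)).
Numerically x_2/x_1 = 1.07013, so x_1* = 66/(5 + 2.72·1.07013) = 8.3431.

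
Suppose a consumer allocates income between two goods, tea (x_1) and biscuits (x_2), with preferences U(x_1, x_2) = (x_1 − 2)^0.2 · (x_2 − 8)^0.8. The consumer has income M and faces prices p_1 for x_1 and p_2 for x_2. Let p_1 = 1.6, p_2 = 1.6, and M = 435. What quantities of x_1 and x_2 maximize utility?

x_1* = 54.375, x_2* = 217.5

Substituting into the budget: x_1* = 2 + 0.2·(M − 2·p_1 − 8·p_2)/p_1, and x_2* = 8 + 0.8·(…)/p_2.
Discretionary income = 435 − 2·1.6 − 8·1.6 = 419; x_1* = 2 + 0.2·419/1.6 = 54.375; x_2* = 8 + 0.8·419/1.6 = 217.5.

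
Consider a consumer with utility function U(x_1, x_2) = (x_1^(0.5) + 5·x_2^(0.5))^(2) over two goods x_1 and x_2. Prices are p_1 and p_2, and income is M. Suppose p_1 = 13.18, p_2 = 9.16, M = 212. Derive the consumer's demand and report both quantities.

x_1* = 0.4351, x_2* = 22.5181

MU_x_1 ∝ x_1^(-0.5), MU_x_2 ∝ 5·x_2^(-0.5), so MRS = (1/5)·(x_2/x_1)^(0.5) = p_1/p_2.
Solve for the ratio: x_2/x_1 = [5·p_1/p_2]^(2).
Substitute x_2 = (x_2/x_1)·x_1 into the budget: x_1* = M/(p_1 + p_2·(x_2/x_1)).
Numerically x_2/x_1 = 51.758286, so x_1* = 212/(13.18 + 9.16·51.758286) = 0.4351 and x_2* = 51.758286·0.4351 = 22.5181.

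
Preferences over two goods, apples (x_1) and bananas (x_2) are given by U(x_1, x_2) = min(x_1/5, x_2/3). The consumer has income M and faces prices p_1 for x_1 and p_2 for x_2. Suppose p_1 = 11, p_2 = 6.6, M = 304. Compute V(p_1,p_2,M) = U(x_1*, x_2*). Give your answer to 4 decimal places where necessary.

Leontief preferences: the optimum is at the kink where x_1/5 = x_2/3, i.e. x_2 = (3/5)·x_1.
Budget: p_1·x_1 + p_2·(3/5)·x_1 = M, so (5·p_1 + 3·p_2)·x_1 = 5·M.
Demand: x_1*(p_1,p_2,M) = 5·M/(5·p_1 + 3·p_2), x_2* = 3·M/(5·p_1 + 3·p_2).
Here 5·11 + 3·6.6 = 74.8, giving x_1* = 20.3209 and x_2* = 12.1925.
Utility at the optimum: U(20.3209, 12.1925) = 4.0642.

V = 4.0642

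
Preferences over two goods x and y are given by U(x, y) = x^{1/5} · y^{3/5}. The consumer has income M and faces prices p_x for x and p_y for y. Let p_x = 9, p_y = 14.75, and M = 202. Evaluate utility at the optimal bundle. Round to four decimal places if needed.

V = 5.7119

Tangency: MRS = (1/3)·y/x = p_x/p_y.
Rearranging, p_y·y = 3·p_x·x. Substituting into the budget gives p_x·x·(1 + 3) = M.
Demand: x*(p_x,p_y,M) = 0.25·M/p_x and y* = 0.75·M/p_y.
At p_x=9, p_y=14.75, M=202: x* = 0.25·202/9 = 5.6111, y* = 10.2712.
Utility at the optimum: U(5.6111, 10.2712) = 5.7119.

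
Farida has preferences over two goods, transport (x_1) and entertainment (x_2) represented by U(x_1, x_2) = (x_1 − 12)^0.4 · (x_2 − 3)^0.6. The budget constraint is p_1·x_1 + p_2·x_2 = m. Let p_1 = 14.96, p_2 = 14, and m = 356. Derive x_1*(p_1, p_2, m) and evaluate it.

x_1* = 15.5957

This is Cobb-Douglas in (x_1−12, x_2−3): tangency gives 0.4·p_2·(x_2−3) = 0.6·p_1·(x_1−12).
After buying the subsistence bundle (12, 3), a share 0.4 of the remaining income goes to x_1: x_1* = 12 + 0.4·(m − 12p_1 − 3p_2)/p_1.
Discretionary income = 356 − 12·14.96 − 3·14 = 134.48; x_1* = 12 + 0.4·134.48/14.96 = 15.5957.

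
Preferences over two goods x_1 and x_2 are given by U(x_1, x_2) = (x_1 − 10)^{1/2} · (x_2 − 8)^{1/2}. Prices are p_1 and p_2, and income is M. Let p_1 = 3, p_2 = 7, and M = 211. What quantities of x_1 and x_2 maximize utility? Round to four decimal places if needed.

After buying the subsistence bundle (10, 8), a share 0.5 of the remaining income goes to x_1: x_1* = 10 + 0.5·(M − 10p_1 − 8p_2)/p_1.
Discretionary income = 211 − 10·3 − 8·7 = 125; x_1* = 10 + 0.5·125/3 = 30.8333; x_2* = 8 + 0.5·125/7 = 16.9286.

x_1* = 30.8333, x_2* = 16.9286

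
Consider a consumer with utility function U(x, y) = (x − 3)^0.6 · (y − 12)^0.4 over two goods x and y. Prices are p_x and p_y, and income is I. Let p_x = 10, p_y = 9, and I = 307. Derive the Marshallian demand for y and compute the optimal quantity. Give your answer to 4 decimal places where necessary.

y* = 19.5111

Let x' = x−3, y' = y−12. MRS = (3/2)·y'/x' = p_x/p_y.
Substituting into the budget: x* = 3 + 0.6·(I − 3·p_x − 12·p_y)/p_x, and y* = 12 + 0.4·(…)/p_y.
Discretionary income = 307 − 3·10 − 12·9 = 169; y* = 12 + 0.4·169/9 = 19.5111.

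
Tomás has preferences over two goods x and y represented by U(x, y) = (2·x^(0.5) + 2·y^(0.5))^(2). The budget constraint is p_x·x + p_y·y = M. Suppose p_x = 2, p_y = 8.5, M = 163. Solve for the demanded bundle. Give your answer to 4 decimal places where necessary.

x* = 65.9762, y* = 3.6527

From the CES first-order condition, (y/x)^(0.5) = p_x/p_y.
Solve for the ratio: y/x = [p_x/p_y]^(2).
Substitute y = (y/x)·x into the budget: x* = M/(p_x + p_y·(y/x)).
Numerically y/x = 0.055363, so x* = 163/(2 + 8.5·0.055363) = 65.9762 and y* = 0.055363·65.9762 = 3.6527.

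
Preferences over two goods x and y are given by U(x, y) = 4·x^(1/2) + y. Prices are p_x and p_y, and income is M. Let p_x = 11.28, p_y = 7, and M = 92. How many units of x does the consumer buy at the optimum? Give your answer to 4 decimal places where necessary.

x* = 1.5404

MU_x = 2/√x, MU_y = 1. Tangency: 2/√x = p_x/p_y.
Thus x* = (2·p_y/p_x)² — independent of M — with the rest of income spent on y.
Plugging in: x* = (2·7/11.28)² = 1.5404.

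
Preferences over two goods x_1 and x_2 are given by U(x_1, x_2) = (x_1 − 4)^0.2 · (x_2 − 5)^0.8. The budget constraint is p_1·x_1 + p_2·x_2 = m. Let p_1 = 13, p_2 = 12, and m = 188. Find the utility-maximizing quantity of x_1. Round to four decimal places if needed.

x_1* = 5.1692

This is Cobb-Douglas in (x_1−4, x_2−5): tangency gives 0.2·p_2·(x_2−5) = 0.8·p_1·(x_1−4).
After buying the subsistence bundle (4, 5), a share 0.2 of the remaining income goes to x_1: x_1* = 4 + 0.2·(m − 4p_1 − 5p_2)/p_1.
Discretionary income = 188 − 4·13 − 5·12 = 76; x_1* = 4 + 0.2·76/13 = 5.1692.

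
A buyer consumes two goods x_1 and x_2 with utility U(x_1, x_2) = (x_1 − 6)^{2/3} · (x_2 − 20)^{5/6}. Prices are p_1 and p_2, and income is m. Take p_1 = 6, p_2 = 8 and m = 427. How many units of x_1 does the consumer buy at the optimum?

Substituting into the budget: x_1* = 6 + 4/9·(m − 6·p_1 − 20·p_2)/p_1, and x_2* = 20 + 5/9·(…)/p_2.
Discretionary income = 427 − 6·6 − 20·8 = 231; x_1* = 6 + 4/9·231/6 = 23.1111.

x_1* = 23.1111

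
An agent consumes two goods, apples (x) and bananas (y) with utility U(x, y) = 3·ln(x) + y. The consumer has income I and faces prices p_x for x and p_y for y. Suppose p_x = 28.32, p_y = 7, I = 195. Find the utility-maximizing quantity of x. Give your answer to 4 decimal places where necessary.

x* = 0.7415

So x*(p_x,p_y) = 3·p_y/p_x, independent of income; and y* = (I − 3·p_y)/p_y.
At the given prices: x* = 3·7/28.32 = 0.7415.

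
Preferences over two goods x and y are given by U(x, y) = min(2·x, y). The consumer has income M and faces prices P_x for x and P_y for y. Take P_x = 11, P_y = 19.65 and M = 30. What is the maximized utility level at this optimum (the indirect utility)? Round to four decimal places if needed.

V = 1.1928

With perfect complements, no substitution: consume in ratio x:y = 1:2.
Budget: P_x·x + P_y·2·x = M, so (P_x + 2·P_y)·x = M.
Demand: x*(P_x,P_y,M) = M/(P_x + 2·P_y), y* = 2·M/(P_x + 2·P_y).
Here 11 + 2·19.65 = 50.3, giving x* = 0.5964 and y* = 1.1928.
Utility at the optimum: U(0.5964, 1.1928) = 1.1928.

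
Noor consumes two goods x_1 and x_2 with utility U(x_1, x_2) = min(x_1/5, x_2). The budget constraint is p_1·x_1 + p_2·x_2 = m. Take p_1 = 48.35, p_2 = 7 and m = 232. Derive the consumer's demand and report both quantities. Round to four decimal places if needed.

With perfect complements, no substitution: consume in ratio x_1:x_2 = 5:1.
Budget: p_1·x_1 + p_2·(1/5)·x_1 = m, so (5·p_1 + p_2)·x_1 = 5·m.
Demand: x_1*(p_1,p_2,m) = 5·m/(5·p_1 + p_2), x_2* = m/(5·p_1 + p_2).
Here 5·48.35 + 7 = 248.75, giving x_1* = 4.6633 and x_2* = 0.9327.

x_1* = 4.6633, x_2* = 0.9327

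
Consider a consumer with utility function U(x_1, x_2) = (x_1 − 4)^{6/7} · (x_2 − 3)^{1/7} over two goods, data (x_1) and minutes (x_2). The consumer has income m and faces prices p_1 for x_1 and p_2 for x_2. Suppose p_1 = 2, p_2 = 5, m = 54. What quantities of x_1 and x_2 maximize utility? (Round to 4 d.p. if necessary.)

Let x_1' = x_1−4, x_2' = x_2−3. MRS = 6·x_2'/x_1' = p_1/p_2.
After buying the subsistence bundle (4, 3), a share 6/7 of the remaining income goes to x_1: x_1* = 4 + 6/7·(m − 4p_1 − 3p_2)/p_1.
Discretionary income = 54 − 4·2 − 3·5 = 31; x_1* = 4 + 6/7·31/2 = 17.2857; x_2* = 3 + 1/7·31/5 = 3.8857.

x_1* = 17.2857, x_2* = 3.8857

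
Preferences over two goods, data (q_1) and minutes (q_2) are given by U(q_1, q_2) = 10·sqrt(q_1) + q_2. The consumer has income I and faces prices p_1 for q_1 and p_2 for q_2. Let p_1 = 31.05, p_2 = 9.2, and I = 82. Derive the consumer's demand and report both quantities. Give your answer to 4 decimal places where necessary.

q_1* = 2.1948, q_2* = 1.5056

Solve: √q_1 = 5·p_2/p_1, so q_1*(p_1,p_2) = (5·p_2/p_1)², and q_2* = (I − p_1·q_1*)/p_2.
Plugging in: q_1* = (5·9.2/31.05)² = 2.1948, q_2* = 1.5056.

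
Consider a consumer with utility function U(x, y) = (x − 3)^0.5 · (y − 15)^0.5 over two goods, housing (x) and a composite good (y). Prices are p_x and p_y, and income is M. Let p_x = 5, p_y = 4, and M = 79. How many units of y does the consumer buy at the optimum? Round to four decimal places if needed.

This is Cobb-Douglas in (x−3, y−15): tangency gives 0.5·p_y·(y−15) = 0.5·p_x·(x−3).
After buying the subsistence bundle (3, 15), a share 0.5 of the remaining income goes to x: x* = 3 + 0.5·(M − 3p_x − 15p_y)/p_x.
Discretionary income = 79 − 3·5 − 15·4 = 4; y* = 15 + 0.5·4/4 = 15.5.

y* = 15.5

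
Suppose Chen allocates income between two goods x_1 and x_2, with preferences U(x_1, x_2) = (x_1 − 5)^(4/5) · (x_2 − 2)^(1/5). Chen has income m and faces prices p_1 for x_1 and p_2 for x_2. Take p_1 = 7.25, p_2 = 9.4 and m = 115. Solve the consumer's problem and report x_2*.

This is Cobb-Douglas in (x_1−5, x_2−2): tangency gives 0.8·p_2·(x_2−2) = 0.2·p_1·(x_1−5).
After buying the subsistence bundle (5, 2), a share 0.8 of the remaining income goes to x_1: x_1* = 5 + 0.8·(m − 5p_1 − 2p_2)/p_1.
Discretionary income = 115 − 5·7.25 − 2·9.4 = 59.95; x_2* = 2 + 0.2·59.95/9.4 = 3.2755.

x_2* = 3.2755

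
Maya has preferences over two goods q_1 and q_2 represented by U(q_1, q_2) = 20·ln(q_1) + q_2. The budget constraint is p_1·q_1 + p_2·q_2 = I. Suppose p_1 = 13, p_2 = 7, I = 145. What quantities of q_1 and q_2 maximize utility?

q_1* = 10.7692, q_2* = 0.7143

So q_1*(p_1,p_2) = 20·p_2/p_1, independent of income; and q_2* = (I − 20·p_2)/p_2.
At the given prices: q_1* = 20·7/13 = 10.7692, and q_2* = 0.7143.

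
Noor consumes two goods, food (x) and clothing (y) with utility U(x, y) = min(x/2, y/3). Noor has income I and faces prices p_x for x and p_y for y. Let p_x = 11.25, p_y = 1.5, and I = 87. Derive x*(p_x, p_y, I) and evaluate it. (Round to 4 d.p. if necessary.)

x* = 6.4444

With perfect complements, no substitution: consume in ratio x:y = 2:3.
Budget: p_x·x + p_y·(3/2)·x = I, so (2·p_x + 3·p_y)·x = 2·I.
Demand: x*(p_x,p_y,I) = 2·I/(2·p_x + 3·p_y), y* = 3·I/(2·p_x + 3·p_y).
Here 2·11.25 + 3·1.5 = 27, giving x* = 6.4444.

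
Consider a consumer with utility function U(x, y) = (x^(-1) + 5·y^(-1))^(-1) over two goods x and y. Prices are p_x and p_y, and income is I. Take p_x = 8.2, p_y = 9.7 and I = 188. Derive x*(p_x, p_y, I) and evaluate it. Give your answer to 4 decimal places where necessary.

Substitute y = (y/x)·x into the budget: x* = I/(p_x + p_y·(y/x)).
Numerically y/x = 2.055919, so x* = 188/(8.2 + 9.7·2.055919) = 6.6803.

x* = 6.6803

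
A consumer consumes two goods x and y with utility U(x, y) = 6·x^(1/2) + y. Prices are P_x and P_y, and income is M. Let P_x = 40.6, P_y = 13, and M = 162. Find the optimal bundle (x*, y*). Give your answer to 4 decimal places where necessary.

Utility is quasi-linear in y; the FOC for x is 3/√x = P_x/P_y.
Thus x* = (3·P_y/P_x)² — independent of M — with the rest of income spent on y.
Plugging in: x* = (3·13/40.6)² = 0.9227, y* = 9.5798.

x* = 0.9227, y* = 9.5798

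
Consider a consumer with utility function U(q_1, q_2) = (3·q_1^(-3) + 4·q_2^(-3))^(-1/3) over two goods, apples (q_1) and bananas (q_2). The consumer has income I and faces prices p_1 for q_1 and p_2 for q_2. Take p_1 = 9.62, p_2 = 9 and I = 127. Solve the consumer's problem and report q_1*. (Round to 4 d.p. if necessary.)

MRS = MU_q_1/MU_q_2 = (3/4)·(q_2/q_1)^(4). Set equal to p_1/p_2.
Hence q_2/q_1 = ((4/3)·p_1/p_2)^(1/(4)), i.e. raised to the 0.25 power.
With the ratio pinned down, the budget gives q_1* = I/(p_1 + p_2·(q_2/q_1)) and q_2* = (q_2/q_1)·q_1*.
Numerically q_2/q_1 = 1.092617, so q_1* = 127/(9.62 + 9·1.092617) = 6.5284.

q_1* = 6.5284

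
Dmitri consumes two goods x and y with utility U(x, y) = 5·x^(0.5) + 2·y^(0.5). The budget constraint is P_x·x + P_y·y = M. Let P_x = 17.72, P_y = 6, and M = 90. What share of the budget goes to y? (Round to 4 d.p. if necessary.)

share on y = 0.3209

With the ratio pinned down, the budget gives x* = M/(P_x + P_y·(y/x)) and y* = (y/x)·x*.
Numerically y/x = 1.395548, so x* = 90/(17.72 + 6·1.395548) = 3.4492 and y* = 1.395548·3.4492 = 4.8135.
Expenditure on y: 6·4.8135 = 28.8808; share = 0.3209.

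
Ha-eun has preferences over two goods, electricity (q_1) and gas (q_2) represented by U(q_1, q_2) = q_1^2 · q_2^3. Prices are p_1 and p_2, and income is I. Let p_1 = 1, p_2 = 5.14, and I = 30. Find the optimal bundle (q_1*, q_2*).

q_1* = 12, q_2* = 3.5019

The MRS is (2/3)·q_2/q_1. Set MRS = p_1/p_2.
Rearranging, p_2·q_2 = (3/2)·p_1·q_1. Substituting into the budget gives p_1·q_1·(1 + (3/2)) = I.
Demand: q_1*(p_1,p_2,I) = 0.4·I/p_1 and q_2* = 0.6·I/p_2.
At p_1=1, p_2=5.14, I=30: q_1* = 0.4·30/1 = 12, q_2* = 3.5019.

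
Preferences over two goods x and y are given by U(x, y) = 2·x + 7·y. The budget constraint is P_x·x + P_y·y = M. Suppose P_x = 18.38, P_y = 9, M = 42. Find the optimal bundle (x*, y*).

y gives more utility per dollar, so spend all income on y: y* = M/P_y, x* = 0.
Numerically: x* = 0, y* = 4.6667.

x* = 0, y* = 4.6667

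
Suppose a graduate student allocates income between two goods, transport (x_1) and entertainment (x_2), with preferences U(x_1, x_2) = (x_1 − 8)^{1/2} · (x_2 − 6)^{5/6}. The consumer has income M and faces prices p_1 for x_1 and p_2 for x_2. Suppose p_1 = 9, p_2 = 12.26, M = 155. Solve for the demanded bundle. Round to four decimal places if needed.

MRS = (3/5)·(x_2−6)/(x_1−8). Tangency with p_1/p_2 gives x_2−6 = (5/3)·(p_1/p_2)·(x_1−8).
After buying the subsistence bundle (8, 6), a share 0.375 of the remaining income goes to x_1: x_1* = 8 + 0.375·(M − 8p_1 − 6p_2)/p_1.
Discretionary income = 155 − 8·9 − 6·12.26 = 9.44; x_1* = 8 + 0.375·9.44/9 = 8.3933; x_2* = 6 + 0.625·9.44/12.26 = 6.4812.

x_1* = 8.3933, x_2* = 6.4812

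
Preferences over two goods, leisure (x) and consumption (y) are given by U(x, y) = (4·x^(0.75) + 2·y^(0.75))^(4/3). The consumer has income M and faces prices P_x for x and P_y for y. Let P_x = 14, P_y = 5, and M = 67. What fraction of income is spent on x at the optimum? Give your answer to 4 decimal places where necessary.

MRS = MU_x/MU_y = 2·(y/x)^(0.25). Set equal to P_x/P_y.
Hence y/x = ((1/2)·P_x/P_y)^(1/(0.25)), i.e. raised to the 4 power.
With the ratio pinned down, the budget gives x* = M/(P_x + P_y·(y/x)) and y* = (y/x)·x*.
Numerically y/x = 3.8416, so x* = 67/(14 + 5·3.8416) = 2.0176 and y* = 3.8416·2.0176 = 7.7508.
Expenditure on x: 14·2.0176 = 28.2462; share = 0.4216.

share on x = 0.4216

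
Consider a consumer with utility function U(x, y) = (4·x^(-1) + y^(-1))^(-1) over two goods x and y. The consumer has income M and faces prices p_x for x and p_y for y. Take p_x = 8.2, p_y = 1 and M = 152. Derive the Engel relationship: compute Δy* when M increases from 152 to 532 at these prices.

From the CES first-order condition, 4·(y/x)^(2) = p_x/p_y.
Solve for the ratio: y/x = [(1/4)·p_x/p_y]^(0.5).
Substitute y = (y/x)·x into the budget: x* = M/(p_x + p_y·(y/x)).
Numerically y/x = 1.431782, so x* = 152/(8.2 + 1·1.431782) = 15.7811 and y* = 1.431782·15.7811 = 22.5951.
At M' = 532: y* = 79.0828. Change: 79.0828 − 22.5951 = 56.4877.

Δy* = 56.4877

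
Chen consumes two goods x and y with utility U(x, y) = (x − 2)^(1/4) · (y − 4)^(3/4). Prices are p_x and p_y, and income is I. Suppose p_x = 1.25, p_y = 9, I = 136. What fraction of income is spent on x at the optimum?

share on x = 0.1976

This is Cobb-Douglas in (x−2, y−4): tangency gives 0.25·p_y·(y−4) = 0.75·p_x·(x−2).
After buying the subsistence bundle (2, 4), a share 0.25 of the remaining income goes to x: x* = 2 + 0.25·(I − 2p_x − 4p_y)/p_x.
Discretionary income = 136 − 2·1.25 − 4·9 = 97.5; x* = 2 + 0.25·97.5/1.25 = 21.5; y* = 4 + 0.75·97.5/9 = 12.125.
Expenditure on x: 1.25·21.5 = 26.875; share = 0.1976.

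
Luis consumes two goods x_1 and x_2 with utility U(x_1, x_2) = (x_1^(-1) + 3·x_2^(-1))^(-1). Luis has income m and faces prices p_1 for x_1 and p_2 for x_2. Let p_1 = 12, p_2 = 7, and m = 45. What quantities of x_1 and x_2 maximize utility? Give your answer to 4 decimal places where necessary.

Substitute x_2 = (x_2/x_1)·x_1 into the budget: x_1* = m/(p_1 + p_2·(x_2/x_1)).
Numerically x_2/x_1 = 2.267787, so x_1* = 45/(12 + 7·2.267787) = 1.6144 and x_2* = 2.267787·1.6144 = 3.6611.

x_1* = 1.6144, x_2* = 3.6611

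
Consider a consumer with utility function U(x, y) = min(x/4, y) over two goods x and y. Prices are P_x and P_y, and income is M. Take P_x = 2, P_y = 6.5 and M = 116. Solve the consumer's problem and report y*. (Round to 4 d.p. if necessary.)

Demand: x*(P_x,P_y,M) = 4·M/(4·P_x + P_y), y* = M/(4·P_x + P_y).
Here 4·2 + 6.5 = 14.5, giving y* = 8.

y* = 8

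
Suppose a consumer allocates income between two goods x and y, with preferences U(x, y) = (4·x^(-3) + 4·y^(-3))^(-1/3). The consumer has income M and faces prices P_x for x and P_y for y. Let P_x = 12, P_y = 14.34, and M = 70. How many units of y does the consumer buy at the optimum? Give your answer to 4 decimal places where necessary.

From the CES first-order condition, (y/x)^(4) = P_x/P_y.
Hence y/x = (P_x/P_y)^(1/(4)), i.e. raised to the 0.25 power.
With the ratio pinned down, the budget gives x* = M/(P_x + P_y·(y/x)) and y* = (y/x)·x*.
Numerically y/x = 0.956441, so x* = 70/(12 + 14.34·0.956441) = 2.7221 and y* = 0.956441·2.7221 = 2.6035.

y* = 2.6035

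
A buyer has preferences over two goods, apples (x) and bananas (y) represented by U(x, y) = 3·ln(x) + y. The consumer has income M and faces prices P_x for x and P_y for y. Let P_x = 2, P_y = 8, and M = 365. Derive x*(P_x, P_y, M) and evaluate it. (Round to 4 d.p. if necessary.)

So x*(P_x,P_y) = 3·P_y/P_x, independent of income; and y* = (M − 3·P_y)/P_y.
At the given prices: x* = 3·8/2 = 12.

x* = 12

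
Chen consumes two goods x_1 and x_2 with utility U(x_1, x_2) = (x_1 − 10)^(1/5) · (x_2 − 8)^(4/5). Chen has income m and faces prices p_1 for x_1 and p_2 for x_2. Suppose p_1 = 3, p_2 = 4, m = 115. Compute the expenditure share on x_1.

share on x_1 = 0.353

Substituting into the budget: x_1* = 10 + 0.2·(m − 10·p_1 − 8·p_2)/p_1, and x_2* = 8 + 0.8·(…)/p_2.
Discretionary income = 115 − 10·3 − 8·4 = 53; x_1* = 10 + 0.2·53/3 = 13.5333; x_2* = 8 + 0.8·53/4 = 18.6.
Expenditure on x_1: 3·13.5333 = 40.6; share = 0.353.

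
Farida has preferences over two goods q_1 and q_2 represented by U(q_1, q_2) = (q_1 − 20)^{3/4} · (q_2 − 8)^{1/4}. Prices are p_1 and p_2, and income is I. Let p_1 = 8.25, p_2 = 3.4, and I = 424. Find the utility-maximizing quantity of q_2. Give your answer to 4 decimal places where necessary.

q_2* = 25.0441

This is Cobb-Douglas in (q_1−20, q_2−8): tangency gives 0.75·p_2·(q_2−8) = 0.25·p_1·(q_1−20).
Substituting into the budget: q_1* = 20 + 0.75·(I − 20·p_1 − 8·p_2)/p_1, and q_2* = 8 + 0.25·(…)/p_2.
Discretionary income = 424 − 20·8.25 − 8·3.4 = 231.8; q_2* = 8 + 0.25·231.8/3.4 = 25.0441.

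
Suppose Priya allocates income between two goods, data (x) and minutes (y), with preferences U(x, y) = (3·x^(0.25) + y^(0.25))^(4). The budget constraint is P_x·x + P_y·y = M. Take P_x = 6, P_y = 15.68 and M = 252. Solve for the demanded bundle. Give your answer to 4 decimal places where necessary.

x* = 35.9653, y* = 2.3092

MU_x ∝ 3·x^(-0.75), MU_y ∝ y^(-0.75), so MRS = 3·(y/x)^(0.75) = P_x/P_y.
Hence y/x = ((1/3)·P_x/P_y)^(1/(0.75)), i.e. raised to the 4/3 power.
With the ratio pinned down, the budget gives x* = M/(P_x + P_y·(y/x)) and y* = (y/x)·x*.
Numerically y/x = 0.064206, so x* = 252/(6 + 15.68·0.064206) = 35.9653 and y* = 0.064206·35.9653 = 2.3092.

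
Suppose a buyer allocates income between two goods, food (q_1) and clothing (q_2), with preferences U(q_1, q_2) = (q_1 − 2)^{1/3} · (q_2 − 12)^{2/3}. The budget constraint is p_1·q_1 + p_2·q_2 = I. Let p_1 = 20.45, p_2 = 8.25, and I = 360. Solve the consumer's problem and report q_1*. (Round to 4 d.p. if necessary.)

q_1* = 5.5876

Let q_1' = q_1−2, q_2' = q_2−12. MRS = (1/2)·q_2'/q_1' = p_1/p_2.
Substituting into the budget: q_1* = 2 + 1/3·(I − 2·p_1 − 12·p_2)/p_1, and q_2* = 12 + 2/3·(…)/p_2.
Discretionary income = 360 − 2·20.45 − 12·8.25 = 220.1; q_1* = 2 + 1/3·220.1/20.45 = 5.5876.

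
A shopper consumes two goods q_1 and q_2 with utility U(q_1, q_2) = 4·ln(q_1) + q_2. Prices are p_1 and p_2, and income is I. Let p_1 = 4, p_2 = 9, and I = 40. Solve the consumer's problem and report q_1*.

q_1* = 9

Set MRS = p_1/p_2: (4/q_1)/1 = p_1/p_2.
So q_1*(p_1,p_2) = 4·p_2/p_1, independent of income; and q_2* = (I − 4·p_2)/p_2.
At the given prices: q_1* = 4·9/4 = 9.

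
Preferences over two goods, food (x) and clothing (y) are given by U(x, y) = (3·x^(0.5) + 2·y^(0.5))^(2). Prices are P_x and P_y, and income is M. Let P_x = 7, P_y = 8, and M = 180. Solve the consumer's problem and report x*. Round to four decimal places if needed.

x* = 18.5143

With the ratio pinned down, the budget gives x* = M/(P_x + P_y·(y/x)) and y* = (y/x)·x*.
Numerically y/x = 0.340278, so x* = 180/(7 + 8·0.340278) = 18.5143.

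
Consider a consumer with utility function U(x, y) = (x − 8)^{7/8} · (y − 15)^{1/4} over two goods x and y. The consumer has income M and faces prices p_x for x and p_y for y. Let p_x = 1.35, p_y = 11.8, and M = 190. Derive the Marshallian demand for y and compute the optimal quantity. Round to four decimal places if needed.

y* = 15.0414

MRS = (7/2)·(y−15)/(x−8). Tangency with p_x/p_y gives y−15 = (2/7)·(p_x/p_y)·(x−8).
Substituting into the budget: x* = 8 + 7/9·(M − 8·p_x − 15·p_y)/p_x, and y* = 15 + 2/9·(…)/p_y.
Discretionary income = 190 − 8·1.35 − 15·11.8 = 2.2; y* = 15 + 2/9·2.2/11.8 = 15.0414.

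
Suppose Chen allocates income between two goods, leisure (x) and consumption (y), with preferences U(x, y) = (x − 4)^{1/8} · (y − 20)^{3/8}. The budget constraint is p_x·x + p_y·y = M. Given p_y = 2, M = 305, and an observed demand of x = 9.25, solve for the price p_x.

p_x = 10.6

Let x' = x−4, y' = y−20. MRS = (1/3)·y'/x' = p_x/p_y.
After buying the subsistence bundle (4, 20), a share 0.25 of the remaining income goes to x: x* = 4 + 0.25·(M − 4p_x − 20p_y)/p_x.
Set x* = 9.25 in the demand function and solve for p_x: p_x = 10.6.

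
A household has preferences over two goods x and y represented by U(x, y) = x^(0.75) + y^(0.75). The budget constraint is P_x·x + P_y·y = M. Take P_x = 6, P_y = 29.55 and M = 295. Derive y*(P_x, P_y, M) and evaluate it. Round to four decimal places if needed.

y* = 0.0829

With the ratio pinned down, the budget gives x* = M/(P_x + P_y·(y/x)) and y* = (y/x)·x*.
Numerically y/x = 0.0017, so x* = 295/(6 + 29.55·0.0017) = 48.7585 and y* = 0.0017·48.7585 = 0.0829.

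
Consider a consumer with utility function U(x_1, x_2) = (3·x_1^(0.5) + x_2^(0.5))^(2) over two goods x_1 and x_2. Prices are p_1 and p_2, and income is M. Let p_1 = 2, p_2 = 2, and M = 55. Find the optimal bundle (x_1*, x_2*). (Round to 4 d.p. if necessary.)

x_1* = 24.75, x_2* = 2.75

From the CES first-order condition, 3·(x_2/x_1)^(0.5) = p_1/p_2.
Solve for the ratio: x_2/x_1 = [(1/3)·p_1/p_2]^(2).
Substitute x_2 = (x_2/x_1)·x_1 into the budget: x_1* = M/(p_1 + p_2·(x_2/x_1)).
Numerically x_2/x_1 = 0.111111, so x_1* = 55/(2 + 2·0.111111) = 24.75 and x_2* = 0.111111·24.75 = 2.75.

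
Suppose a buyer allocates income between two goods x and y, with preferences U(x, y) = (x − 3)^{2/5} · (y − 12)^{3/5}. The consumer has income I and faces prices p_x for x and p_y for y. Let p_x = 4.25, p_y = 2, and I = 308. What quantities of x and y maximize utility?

x* = 28.5294, y* = 93.375

Let x' = x−3, y' = y−12. MRS = (2/3)·y'/x' = p_x/p_y.
Substituting into the budget: x* = 3 + 0.4·(I − 3·p_x − 12·p_y)/p_x, and y* = 12 + 0.6·(…)/p_y.
Discretionary income = 308 − 3·4.25 − 12·2 = 271.25; x* = 3 + 0.4·271.25/4.25 = 28.5294; y* = 12 + 0.6·271.25/2 = 93.375.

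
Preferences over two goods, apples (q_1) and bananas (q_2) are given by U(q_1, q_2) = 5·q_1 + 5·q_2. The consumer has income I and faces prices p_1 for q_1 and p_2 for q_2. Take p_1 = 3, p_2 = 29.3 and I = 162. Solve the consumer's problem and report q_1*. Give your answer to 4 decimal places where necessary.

Linear utility — the consumer picks whichever good has higher MU/price: 5/3 = 1.6667 vs 5/29.3 = 0.1706.
q_1 gives more utility per dollar, so spend all income on q_1: q_1* = I/p_1, q_2* = 0.
Numerically: q_1* = 54, q_2* = 0.

q_1* = 54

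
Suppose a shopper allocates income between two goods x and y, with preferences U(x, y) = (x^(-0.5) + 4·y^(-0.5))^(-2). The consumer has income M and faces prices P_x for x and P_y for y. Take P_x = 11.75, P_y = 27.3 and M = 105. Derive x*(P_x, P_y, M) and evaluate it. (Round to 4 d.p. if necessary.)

x* = 2.0602

MRS = MU_x/MU_y = (1/4)·(y/x)^(1.5). Set equal to P_x/P_y.
Solve for the ratio: y/x = [4·P_x/P_y]^(2/3).
Substitute y = (y/x)·x into the budget: x* = M/(P_x + P_y·(y/x)).
Numerically y/x = 1.436449, so x* = 105/(11.75 + 27.3·1.436449) = 2.0602.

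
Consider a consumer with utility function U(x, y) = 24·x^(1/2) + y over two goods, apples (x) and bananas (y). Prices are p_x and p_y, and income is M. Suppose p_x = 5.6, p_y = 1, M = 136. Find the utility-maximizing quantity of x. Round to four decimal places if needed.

Utility is quasi-linear in y; the FOC for x is 12/√x = p_x/p_y.
Thus x* = (12·p_y/p_x)² — independent of M — with the rest of income spent on y.
Plugging in: x* = (12·1/5.6)² = 4.5918.

x* = 4.5918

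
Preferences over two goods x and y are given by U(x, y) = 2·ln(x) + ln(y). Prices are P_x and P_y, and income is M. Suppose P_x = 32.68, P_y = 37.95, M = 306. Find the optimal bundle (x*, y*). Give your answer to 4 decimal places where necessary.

MU_x/MU_y = (2·y)/(x); tangency sets this equal to P_x/P_y.
So 2·P_y·y = P_x·x; combined with the budget, a share 2/3 of income goes to x.
Demand: x*(P_x,P_y,M) = 2/3·M/P_x and y* = 1/3·M/P_y.
At P_x=32.68, P_y=37.95, M=306: x* = 2/3·306/32.68 = 6.2424, y* = 2.6877.

x* = 6.2424, y* = 2.6877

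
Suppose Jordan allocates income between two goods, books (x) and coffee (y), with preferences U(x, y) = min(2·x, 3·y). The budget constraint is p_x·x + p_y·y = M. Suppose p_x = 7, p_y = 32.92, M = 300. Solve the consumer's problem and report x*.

x* = 10.3639

With perfect complements, no substitution: consume in ratio x:y = 3:2.
Budget: p_x·x + p_y·(2/3)·x = M, so (3·p_x + 2·p_y)·x = 3·M.
Demand: x*(p_x,p_y,M) = 3·M/(3·p_x + 2·p_y), y* = 2·M/(3·p_x + 2·p_y).
Here 3·7 + 2·32.92 = 86.84, giving x* = 10.3639.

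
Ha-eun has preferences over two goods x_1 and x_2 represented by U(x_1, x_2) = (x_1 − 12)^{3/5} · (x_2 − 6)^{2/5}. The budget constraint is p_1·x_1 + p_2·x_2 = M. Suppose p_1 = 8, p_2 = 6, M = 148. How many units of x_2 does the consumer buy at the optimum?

Let x_1' = x_1−12, x_2' = x_2−6. MRS = (3/2)·x_2'/x_1' = p_1/p_2.
After buying the subsistence bundle (12, 6), a share 0.6 of the remaining income goes to x_1: x_1* = 12 + 0.6·(M − 12p_1 − 6p_2)/p_1.
Discretionary income = 148 − 12·8 − 6·6 = 16; x_2* = 6 + 0.4·16/6 = 7.0667.

x_2* = 7.0667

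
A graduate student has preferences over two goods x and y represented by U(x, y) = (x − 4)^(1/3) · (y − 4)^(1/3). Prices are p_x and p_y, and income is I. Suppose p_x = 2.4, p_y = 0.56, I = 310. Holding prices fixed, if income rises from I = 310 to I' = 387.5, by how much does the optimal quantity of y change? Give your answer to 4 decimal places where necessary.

Δy* = 69.1964

This is Cobb-Douglas in (x−4, y−4): tangency gives 1/3·p_y·(y−4) = 1/3·p_x·(x−4).
After buying the subsistence bundle (4, 4), a share 0.5 of the remaining income goes to x: x* = 4 + 0.5·(I − 4p_x − 4p_y)/p_x.
Discretionary income = 310 − 4·2.4 − 4·0.56 = 298.16; y* = 4 + 0.5·298.16/0.56 = 270.2143.
At I' = 387.5: y* = 339.4107. Change: 339.4107 − 270.2143 = 69.1964.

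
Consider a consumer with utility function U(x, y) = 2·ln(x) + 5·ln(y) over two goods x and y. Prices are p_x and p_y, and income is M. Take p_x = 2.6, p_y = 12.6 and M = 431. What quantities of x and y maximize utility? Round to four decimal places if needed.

x* = 47.3626, y* = 24.4331

At p_x=2.6, p_y=12.6, M=431: x* = 2/7·431/2.6 = 47.3626, y* = 24.4331.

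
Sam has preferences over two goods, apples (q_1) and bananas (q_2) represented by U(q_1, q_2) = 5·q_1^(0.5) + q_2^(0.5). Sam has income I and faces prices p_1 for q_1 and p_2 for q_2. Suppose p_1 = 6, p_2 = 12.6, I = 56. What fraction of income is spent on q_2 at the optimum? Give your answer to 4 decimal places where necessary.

With the ratio pinned down, the budget gives q_1* = I/(p_1 + p_2·(q_2/q_1)) and q_2* = (q_2/q_1)·q_1*.
Numerically q_2/q_1 = 0.00907, so q_1* = 56/(6 + 12.6·0.00907) = 9.1589 and q_2* = 0.00907·9.1589 = 0.0831.
Expenditure on q_2: 12.6·0.0831 = 1.0467; share = 0.0187.

share on q_2 = 0.0187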